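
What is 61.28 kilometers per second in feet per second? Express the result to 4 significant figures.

201000 feet per second

1 kilometer per second = 3280.84 ft/s.
Then 61.28 × 3280.84 ≈ 201000 ft/s.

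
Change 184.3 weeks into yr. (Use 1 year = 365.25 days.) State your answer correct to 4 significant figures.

3.532 yr

1 week = 0.0191650 years.
So 184.3 × 0.0191650 ≈ 3.532 yr.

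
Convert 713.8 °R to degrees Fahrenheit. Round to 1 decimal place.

°R = °F + 459.67.
Applying the formula gives 254.1 °F.

254.1 degrees Fahrenheit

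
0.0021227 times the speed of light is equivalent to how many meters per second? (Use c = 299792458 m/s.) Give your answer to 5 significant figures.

636370 m/s

1 c = 2.99792e+8 m/s.
0.0021227 × 2.99792e+8 ≈ 636370 m/s.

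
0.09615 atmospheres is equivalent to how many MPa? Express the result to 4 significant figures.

0.009742 MPa

1 atmosphere = 0.101325 megapascals.
So 0.09615 × 0.101325 ≈ 0.009742 MPa.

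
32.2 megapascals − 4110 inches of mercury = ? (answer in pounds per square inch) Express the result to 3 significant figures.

32.2 MPa = 4670.22 psi and 4110 inHg = 2018.64 psi.
4670.22 − 2018.64 ≈ 2650 psi.

2650 psi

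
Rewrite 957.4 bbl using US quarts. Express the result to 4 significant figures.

1 bbl = 168.000 US quarts.
So 957.4 × 168.000 ≈ 160800 US qt.

160800 US qt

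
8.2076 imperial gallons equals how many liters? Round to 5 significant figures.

1 imp gal = 4.54609 L.
So 8.2076 × 4.54609 ≈ 37.312 L.

37.312 L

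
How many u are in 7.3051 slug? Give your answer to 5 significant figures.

1 slug = 8.78865e+27 u.
Thus 7.3051 × 8.78865e+27 ≈ 6.4202e+28 u.

6.4202e+28 u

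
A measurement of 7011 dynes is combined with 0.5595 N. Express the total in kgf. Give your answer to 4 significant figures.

0.06420 kgf

7011 dyn = 0.00714923 kgf and 0.5595 N = 0.0570531 kgf.
0.00714923 + 0.0570531 ≈ 0.06420 kgf.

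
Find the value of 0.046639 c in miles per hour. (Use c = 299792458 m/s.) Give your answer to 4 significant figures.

3.128 × 10^7 mph

1 speed of light = 6.70617 × 10^8 miles per hour.
So 0.046639 × 6.70617 × 10^8 ≈ 3.128 × 10^7 mph.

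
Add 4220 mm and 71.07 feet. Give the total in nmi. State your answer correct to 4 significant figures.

4220 mm = 0.00227862 nmi and 71.07 ft = 0.0116966 nmi.
0.00227862 + 0.0116966 ≈ 0.01398 nmi.

0.01398 nautical miles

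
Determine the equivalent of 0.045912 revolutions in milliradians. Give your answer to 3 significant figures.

288 mrad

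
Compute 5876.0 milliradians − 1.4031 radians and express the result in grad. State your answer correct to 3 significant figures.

285 gradians

5876.0 mrad = 374.078 grad and 1.4031 rad = 89.3241 grad.
374.078 − 89.3241 ≈ 285 grad.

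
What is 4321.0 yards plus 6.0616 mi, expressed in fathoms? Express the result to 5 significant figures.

7494.7 fathom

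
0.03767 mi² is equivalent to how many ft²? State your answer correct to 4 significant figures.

1.050 × 10^6 square feet

1 mi² = 2.78784 × 10^7 ft².
0.03767 × 2.78784 × 10^7 ≈ 1.050 × 10^6 ft².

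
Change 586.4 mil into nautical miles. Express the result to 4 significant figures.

8.042 × 10^-6 nautical miles

1 mil = 1.37149 × 10^-8 nmi.
Thus 586.4 × 1.37149 × 10^-8 ≈ 8.042 × 10^-6 nmi.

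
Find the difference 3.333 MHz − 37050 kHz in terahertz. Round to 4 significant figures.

3.333 MHz = 3.33300e-6 THz and 37050 kHz = 3.70500e-5 THz.
3.33300e-6 − 3.70500e-5 ≈ -3.372e-5 THz.

-3.372e-5 terahertz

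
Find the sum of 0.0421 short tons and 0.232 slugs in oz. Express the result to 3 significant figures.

1470 ounces

0.0421 short ton = 1347.20 oz and 0.232 slug = 119.430 oz.
1347.20 + 119.430 ≈ 1470 oz.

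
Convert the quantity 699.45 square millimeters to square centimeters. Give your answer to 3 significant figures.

1 mm² = 0.0100000 square centimeters.
So 699.45 × 0.0100000 ≈ 6.99 cm².

6.99 cm²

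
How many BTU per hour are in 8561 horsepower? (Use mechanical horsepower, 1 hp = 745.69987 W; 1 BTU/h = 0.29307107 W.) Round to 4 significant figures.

2.178e+7 BTU/h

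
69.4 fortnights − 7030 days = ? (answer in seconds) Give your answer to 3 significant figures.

-5.23e+8 seconds

69.4 fortnight = 8.39462e+7 s and 7030 d = 6.07392e+8 s.
8.39462e+7 − 6.07392e+8 ≈ -5.23e+8 s.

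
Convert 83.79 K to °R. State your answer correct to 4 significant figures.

150.8 degrees Rankine

°R = K × 9/5.
Applying the formula gives 150.8 °R.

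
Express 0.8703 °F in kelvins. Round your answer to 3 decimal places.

K = (°F + 459.67) × 5/9.
Applying the formula gives 255.856 K.

255.856 kelvins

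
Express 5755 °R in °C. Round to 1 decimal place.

2924.1 °C

°R = (°C + 273.15) × 9/5.
Applying the formula gives 2924.1 °C.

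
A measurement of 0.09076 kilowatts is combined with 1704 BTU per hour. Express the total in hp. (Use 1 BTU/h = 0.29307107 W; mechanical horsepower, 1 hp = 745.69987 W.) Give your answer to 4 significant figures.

0.7914 hp

0.09076 kW = 0.121711 hp and 1704 BTU/h = 0.669697 hp.
0.121711 + 0.669697 ≈ 0.7914 hp.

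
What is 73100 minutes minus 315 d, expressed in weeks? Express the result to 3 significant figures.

73100 min = 7.25198 wk and 315 d = 45.0000 wk.
7.25198 − 45.0000 ≈ -37.7 wk.

-37.7 weeks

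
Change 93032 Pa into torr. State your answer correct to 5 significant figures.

1 pascal = 0.00750062 torr.
Then 93032 × 0.00750062 ≈ 697.80 torr.

697.80 torr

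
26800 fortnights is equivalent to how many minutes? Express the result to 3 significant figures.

1 fortnight = 20160.0 min.
Thus 26800 × 20160.0 ≈ 5.40e+8 min.

5.40e+8 minutes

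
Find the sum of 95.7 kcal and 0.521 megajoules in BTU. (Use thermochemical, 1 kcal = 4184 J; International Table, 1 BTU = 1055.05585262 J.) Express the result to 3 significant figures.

95.7 kcal = 379.514 BTU and 0.521 MJ = 493.813 BTU.
379.514 + 493.813 ≈ 873 BTU.

873 BTU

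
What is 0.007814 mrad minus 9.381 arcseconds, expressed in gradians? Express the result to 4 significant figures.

-0.002398 gradians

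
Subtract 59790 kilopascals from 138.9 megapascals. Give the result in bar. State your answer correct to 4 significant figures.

791.1 bar

138.9 MPa = 1389.00 bar and 59790 kPa = 597.900 bar.
1389.00 − 597.900 ≈ 791.1 bar.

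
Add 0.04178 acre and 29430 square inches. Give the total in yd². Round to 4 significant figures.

224.9 yd²

0.04178 acre = 202.215 yd² and 29430 in² = 22.7083 yd².
202.215 + 22.7083 ≈ 224.9 yd².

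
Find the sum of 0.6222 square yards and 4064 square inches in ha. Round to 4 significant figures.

0.0003142 ha

0.6222 yd² = 5.20238 × 10^-5 ha and 4064 in² = 0.000262193 ha.
5.20238 × 10^-5 + 0.000262193 ≈ 0.0003142 ha.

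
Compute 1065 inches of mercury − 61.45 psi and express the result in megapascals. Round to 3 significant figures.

1065 inHg = 3.60650 MPa and 61.45 psi = 0.423683 MPa.
3.60650 − 0.423683 ≈ 3.18 MPa.

3.18 megapascals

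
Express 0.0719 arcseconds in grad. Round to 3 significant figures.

2.22e-5 gradians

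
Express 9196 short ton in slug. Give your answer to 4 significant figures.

1 short ton = 62.1619 slug.
Thus 9196 × 62.1619 ≈ 571600 slug.

571600 slug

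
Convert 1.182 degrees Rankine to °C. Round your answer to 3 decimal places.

-272.493 degrees Celsius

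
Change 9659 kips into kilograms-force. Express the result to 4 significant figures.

4.381 × 10^6 kgf

1 kip = 453.592 kgf.
Then 9659 × 453.592 ≈ 4.381 × 10^6 kgf.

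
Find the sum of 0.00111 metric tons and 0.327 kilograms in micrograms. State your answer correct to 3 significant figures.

0.00111 t = 1.11000e+9 μg and 0.327 kg = 3.27000e+8 μg.
1.11000e+9 + 3.27000e+8 ≈ 1.44e+9 μg.

1.44e+9 micrograms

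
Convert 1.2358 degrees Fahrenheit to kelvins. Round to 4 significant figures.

256.1 kelvins

K = (°F + 459.67) × 5/9.
Applying the formula gives 256.1 K.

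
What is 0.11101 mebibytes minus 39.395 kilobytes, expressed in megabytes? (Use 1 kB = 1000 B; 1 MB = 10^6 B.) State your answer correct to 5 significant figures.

0.077007 MB

0.11101 MiB = 0.116402 MB and 39.395 kB = 0.0393950 MB.
0.116402 − 0.0393950 ≈ 0.077007 MB.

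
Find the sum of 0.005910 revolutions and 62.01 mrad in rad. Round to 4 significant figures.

0.09914 rad

0.005910 rev = 0.0371336 rad and 62.01 mrad = 0.0620100 rad.
0.0371336 + 0.0620100 ≈ 0.09914 rad.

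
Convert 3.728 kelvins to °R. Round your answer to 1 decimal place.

6.7 °R

°R = K × 9/5.
Applying the formula gives 6.7 °R.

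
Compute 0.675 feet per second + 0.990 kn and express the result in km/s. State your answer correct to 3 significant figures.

0.675 ft/s = 0.000205740 km/s and 0.990 kn = 0.000509300 km/s.
0.000205740 + 0.000509300 ≈ 0.000715 km/s.

0.000715 kilometers per second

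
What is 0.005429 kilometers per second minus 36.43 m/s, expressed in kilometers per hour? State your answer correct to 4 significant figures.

0.005429 km/s = 19.5444 km/h and 36.43 m/s = 131.148 km/h.
19.5444 − 131.148 ≈ -111.6 km/h.

-111.6 kilometers per hour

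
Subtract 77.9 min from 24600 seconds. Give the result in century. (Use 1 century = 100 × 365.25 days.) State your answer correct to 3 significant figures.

6.31 × 10^-6 century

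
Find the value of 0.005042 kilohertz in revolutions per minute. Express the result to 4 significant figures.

1 kHz = 60000.0 revolutions per minute.
0.005042 × 60000.0 ≈ 302.5 rpm.

302.5 revolutions per minute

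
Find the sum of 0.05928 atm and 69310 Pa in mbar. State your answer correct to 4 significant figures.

753.2 mbar

0.05928 atm = 60.0655 mbar and 69310 Pa = 693.100 mbar.
60.0655 + 693.100 ≈ 753.2 mbar.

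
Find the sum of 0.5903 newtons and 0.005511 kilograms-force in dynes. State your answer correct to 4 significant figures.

0.5903 N = 59030.0 dyn and 0.005511 kgf = 5404.44 dyn.
59030.0 + 5404.44 ≈ 64430 dyn.

64430 dynes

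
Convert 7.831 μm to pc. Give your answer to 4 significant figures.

2.538e-22 parsecs

1 μm = 3.24078e-23 parsecs.
7.831 × 3.24078e-23 ≈ 2.538e-22 pc.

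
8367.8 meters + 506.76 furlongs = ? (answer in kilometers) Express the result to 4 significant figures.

110.3 kilometers

8367.8 m = 8.36780 km and 506.76 furlong = 101.944 km.
8.36780 + 101.944 ≈ 110.3 km.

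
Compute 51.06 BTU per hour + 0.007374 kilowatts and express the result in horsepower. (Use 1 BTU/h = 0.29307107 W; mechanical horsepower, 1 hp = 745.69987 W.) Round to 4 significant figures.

51.06 BTU/h = 0.0200673 hp and 0.007374 kW = 0.00988870 hp.
0.0200673 + 0.00988870 ≈ 0.02996 hp.

0.02996 horsepower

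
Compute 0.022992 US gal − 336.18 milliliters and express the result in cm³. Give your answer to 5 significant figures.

0.022992 US gal = 87.0342 cm³ and 336.18 mL = 336.180 cm³.
87.0342 − 336.180 ≈ -249.15 cm³.

-249.15 cubic centimeters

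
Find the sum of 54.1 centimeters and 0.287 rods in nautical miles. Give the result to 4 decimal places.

54.1 cm = 0.000292117 nmi and 0.287 rod = 0.000779363 nmi.
0.000292117 + 0.000779363 ≈ 0.0011 nmi.

0.0011 nautical miles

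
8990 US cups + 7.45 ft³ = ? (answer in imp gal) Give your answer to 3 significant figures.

8990 US cup = 467.859 imp gal and 7.45 ft³ = 46.4048 imp gal.
467.859 + 46.4048 ≈ 514 imp gal.

514 imp gal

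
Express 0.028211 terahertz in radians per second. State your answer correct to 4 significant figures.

1 THz = 6.28319 × 10^12 rad/s.
0.028211 × 6.28319 × 10^12 ≈ 1.773 × 10^11 rad/s.

1.773 × 10^11 rad/s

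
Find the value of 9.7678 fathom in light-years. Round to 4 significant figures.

1.888e-15 ly

1 fathom = 1.93304e-16 ly.
9.7678 × 1.93304e-16 ≈ 1.888e-15 ly.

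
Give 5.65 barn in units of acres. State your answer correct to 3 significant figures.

1.40e-31 acre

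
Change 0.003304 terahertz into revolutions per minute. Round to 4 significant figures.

1.982 × 10^11 rpm

1 THz = 6.00000 × 10^13 rpm.
0.003304 × 6.00000 × 10^13 ≈ 1.982 × 10^11 rpm.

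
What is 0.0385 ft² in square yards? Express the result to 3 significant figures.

0.00428 yd²

1 square foot = 0.111111 square yards.
So 0.0385 × 0.111111 ≈ 0.00428 yd².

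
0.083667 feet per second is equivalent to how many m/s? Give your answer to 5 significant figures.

1 ft/s = 0.304800 meters per second.
Thus 0.083667 × 0.304800 ≈ 0.025502 m/s.

0.025502 m/s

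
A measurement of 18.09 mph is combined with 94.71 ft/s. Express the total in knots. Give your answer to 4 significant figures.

71.83 kn

18.09 mph = 15.7198 kn and 94.71 ft/s = 56.1141 kn.
15.7198 + 56.1141 ≈ 71.83 kn.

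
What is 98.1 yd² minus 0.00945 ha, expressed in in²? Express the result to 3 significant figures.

-19300 in²

98.1 yd² = 127138 in² and 0.00945 ha = 146475 in².
127138 − 146475 ≈ -19300 in².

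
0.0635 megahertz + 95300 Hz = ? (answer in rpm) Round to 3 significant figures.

9.53 × 10^6 revolutions per minute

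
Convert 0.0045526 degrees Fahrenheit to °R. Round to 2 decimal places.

459.67 °R

°R = °F + 459.67.
Applying the formula gives 459.67 °R.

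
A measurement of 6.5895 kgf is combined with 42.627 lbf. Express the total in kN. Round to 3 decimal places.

6.5895 kgf = 0.0646209 kN and 42.627 lbf = 0.189614 kN.
0.0646209 + 0.189614 ≈ 0.254 kN.

0.254 kilonewtons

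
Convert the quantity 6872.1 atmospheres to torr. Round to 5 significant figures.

5.2228e+6 torr

1 atm = 760.000 torr.
So 6872.1 × 760.000 ≈ 5.2228e+6 torr.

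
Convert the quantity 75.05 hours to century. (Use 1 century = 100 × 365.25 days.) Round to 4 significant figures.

8.561 × 10^-5 century

1 h = 1.14077 × 10^-6 centuries.
Thus 75.05 × 1.14077 × 10^-6 ≈ 8.561 × 10^-5 century.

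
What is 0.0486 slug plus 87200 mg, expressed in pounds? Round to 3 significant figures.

1.76 lb

0.0486 slug = 1.56366 lb and 87200 mg = 0.192243 lb.
1.56366 + 0.192243 ≈ 1.76 lb.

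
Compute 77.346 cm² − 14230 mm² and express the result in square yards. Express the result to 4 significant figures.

77.346 cm² = 0.00925050 yd² and 14230 mm² = 0.0170189 yd².
0.00925050 − 0.0170189 ≈ -0.007768 yd².

-0.007768 yd²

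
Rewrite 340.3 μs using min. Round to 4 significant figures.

1 μs = 1.66667e-8 min.
Thus 340.3 × 1.66667e-8 ≈ 5.672e-6 min.

5.672e-6 min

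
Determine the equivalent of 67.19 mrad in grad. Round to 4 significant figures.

1 milliradian = 0.0636620 gradians.
Thus 67.19 × 0.0636620 ≈ 4.277 grad.

4.277 gradians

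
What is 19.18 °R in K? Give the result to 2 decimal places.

°R = K × 9/5.
Applying the formula gives 10.66 K.

10.66 K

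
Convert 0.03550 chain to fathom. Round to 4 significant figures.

1 chain = 11.0000 fathoms.
Thus 0.03550 × 11.0000 ≈ 0.3905 fathom.

0.3905 fathoms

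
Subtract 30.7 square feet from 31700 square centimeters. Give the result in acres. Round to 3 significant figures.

7.85 × 10^-5 acre

31700 cm² = 0.000783324 acre and 30.7 ft² = 0.000704775 acre.
0.000783324 − 0.000704775 ≈ 7.85 × 10^-5 acre.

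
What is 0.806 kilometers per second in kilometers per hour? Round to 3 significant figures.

1 kilometer per second = 3600.00 km/h.
0.806 × 3600.00 ≈ 2900 km/h.

2900 km/h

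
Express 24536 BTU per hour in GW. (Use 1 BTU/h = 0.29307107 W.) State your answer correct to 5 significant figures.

1 BTU per hour = 2.93071 × 10^-10 gigawatts.
Then 24536 × 2.93071 × 10^-10 ≈ 7.1908 × 10^-6 GW.

7.1908 × 10^-6 GW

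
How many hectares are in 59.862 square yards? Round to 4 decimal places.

0.0050 ha

1 square yard = 8.36127e-5 hectares.
Then 59.862 × 8.36127e-5 ≈ 0.0050 ha.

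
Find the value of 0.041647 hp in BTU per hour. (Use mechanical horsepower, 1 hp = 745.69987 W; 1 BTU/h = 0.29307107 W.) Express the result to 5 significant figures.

105.97 BTU/h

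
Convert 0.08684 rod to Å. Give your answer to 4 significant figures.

4.367 × 10^9 Å

1 rod = 5.02920 × 10^10 angstroms.
Thus 0.08684 × 5.02920 × 10^10 ≈ 4.367 × 10^9 Å.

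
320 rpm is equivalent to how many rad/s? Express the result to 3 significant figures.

1 revolution per minute = 0.104720 radians per second.
So 320 × 0.104720 ≈ 33.5 rad/s.

33.5 rad/s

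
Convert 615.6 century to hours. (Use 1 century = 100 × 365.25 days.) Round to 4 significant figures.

5.396e+8 h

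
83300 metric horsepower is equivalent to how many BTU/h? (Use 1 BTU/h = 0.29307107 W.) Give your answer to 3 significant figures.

2.09e+8 BTU/h

1 metric horsepower = 2509.63 BTU/h.
Then 83300 × 2509.63 ≈ 2.09e+8 BTU/h.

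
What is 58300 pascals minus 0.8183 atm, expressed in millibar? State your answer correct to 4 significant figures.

58300 Pa = 583.000 mbar and 0.8183 atm = 829.142 mbar.
583.000 − 829.142 ≈ -246.1 mbar.

-246.1 millibar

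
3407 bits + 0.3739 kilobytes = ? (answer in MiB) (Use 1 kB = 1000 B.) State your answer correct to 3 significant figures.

3407 bit = 0.000406146 MiB and 0.3739 kB = 0.000356579 MiB.
0.000406146 + 0.000356579 ≈ 0.000763 MiB.

0.000763 MiB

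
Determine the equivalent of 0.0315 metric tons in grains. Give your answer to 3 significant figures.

486000 grains

1 t = 1.54324e+7 gr.
Thus 0.0315 × 1.54324e+7 ≈ 486000 gr.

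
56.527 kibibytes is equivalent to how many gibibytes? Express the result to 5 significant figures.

1 KiB = 9.53674e-7 gibibytes.
56.527 × 9.53674e-7 ≈ 5.3908e-5 GiB.

5.3908e-5 gibibytes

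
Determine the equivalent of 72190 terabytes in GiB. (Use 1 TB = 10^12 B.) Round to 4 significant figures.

1 TB = 931.323 gibibytes.
Thus 72190 × 931.323 ≈ 6.723 × 10^7 GiB.

6.723 × 10^7 GiB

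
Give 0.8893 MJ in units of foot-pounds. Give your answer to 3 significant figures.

1 megajoule = 737562 ft·lbf.
So 0.8893 × 737562 ≈ 656000 ft·lbf.

656000 ft·lbf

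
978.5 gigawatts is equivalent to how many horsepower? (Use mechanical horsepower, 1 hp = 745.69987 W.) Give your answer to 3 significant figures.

1.31e+9 hp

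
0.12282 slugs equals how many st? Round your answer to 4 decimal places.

1 slug = 2.29815 stone.
Thus 0.12282 × 2.29815 ≈ 0.2823 st.

0.2823 st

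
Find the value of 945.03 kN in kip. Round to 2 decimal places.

212.45 kips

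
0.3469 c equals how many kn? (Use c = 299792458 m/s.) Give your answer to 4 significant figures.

1 c = 5.82750 × 10^8 knots.
Then 0.3469 × 5.82750 × 10^8 ≈ 2.022 × 10^8 kn.

2.022 × 10^8 knots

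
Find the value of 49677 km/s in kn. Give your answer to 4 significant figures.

1 km/s = 1943.84 kn.
Then 49677 × 1943.84 ≈ 9.656 × 10^7 kn.

9.656 × 10^7 knots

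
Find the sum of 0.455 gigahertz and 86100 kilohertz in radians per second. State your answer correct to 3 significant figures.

0.455 GHz = 2.85885 × 10^9 rad/s and 86100 kHz = 5.40982 × 10^8 rad/s.
2.85885 × 10^9 + 5.40982 × 10^8 ≈ 3.40 × 10^9 rad/s.

3.40 × 10^9 rad/s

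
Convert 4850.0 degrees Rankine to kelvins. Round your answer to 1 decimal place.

2694.4 kelvins

°R = K × 9/5.
Applying the formula gives 2694.4 K.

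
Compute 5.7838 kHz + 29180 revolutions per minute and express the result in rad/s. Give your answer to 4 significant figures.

39400 radians per second

5.7838 kHz = 36340.7 rad/s and 29180 rpm = 3055.72 rad/s.
36340.7 + 3055.72 ≈ 39400 rad/s.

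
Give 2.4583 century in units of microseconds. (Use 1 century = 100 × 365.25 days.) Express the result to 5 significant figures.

1 century = 3.15576e+15 microseconds.
Thus 2.4583 × 3.15576e+15 ≈ 7.7578e+15 μs.

7.7578e+15 microseconds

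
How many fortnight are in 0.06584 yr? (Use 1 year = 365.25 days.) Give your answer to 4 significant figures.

1.718 fortnight

1 yr = 26.0893 fortnight.
Thus 0.06584 × 26.0893 ≈ 1.718 fortnight.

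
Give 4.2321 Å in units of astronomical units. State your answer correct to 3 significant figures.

2.83 × 10^-21 au

1 angstrom = 6.68459 × 10^-22 astronomical units.
So 4.2321 × 6.68459 × 10^-22 ≈ 2.83 × 10^-21 au.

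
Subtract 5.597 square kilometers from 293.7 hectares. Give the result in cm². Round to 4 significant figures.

-2.660 × 10^10 cm²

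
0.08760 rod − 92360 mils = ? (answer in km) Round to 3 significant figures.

-0.00191 km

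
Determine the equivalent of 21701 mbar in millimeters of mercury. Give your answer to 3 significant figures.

16300 millimeters of mercury

1 mbar = 0.750062 millimeters of mercury.
Then 21701 × 0.750062 ≈ 16300 mmHg.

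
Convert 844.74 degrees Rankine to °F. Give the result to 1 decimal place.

385.1 degrees Fahrenheit

°R = °F + 459.67.
Applying the formula gives 385.1 °F.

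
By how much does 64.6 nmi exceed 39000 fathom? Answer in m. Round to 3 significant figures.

48300 meters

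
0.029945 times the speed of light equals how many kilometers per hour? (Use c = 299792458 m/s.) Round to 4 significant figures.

3.232 × 10^7 km/h

1 speed of light = 1.07925 × 10^9 km/h.
So 0.029945 × 1.07925 × 10^9 ≈ 3.232 × 10^7 km/h.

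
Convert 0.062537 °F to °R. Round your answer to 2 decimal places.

459.73 °R

°R = °F + 459.67.
Applying the formula gives 459.73 °R.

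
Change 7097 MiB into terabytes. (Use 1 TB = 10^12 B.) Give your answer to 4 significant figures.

0.007442 terabytes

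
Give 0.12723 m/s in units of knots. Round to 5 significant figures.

0.24732 knots

1 meter per second = 1.943844 knots.
Then 0.12723 × 1.943844 ≈ 0.24732 kn.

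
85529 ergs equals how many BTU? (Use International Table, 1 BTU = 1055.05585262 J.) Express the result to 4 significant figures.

8.107 × 10^-6 BTU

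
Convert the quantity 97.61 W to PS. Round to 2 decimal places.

1 W = 0.00135962 metric horsepower.
Then 97.61 × 0.00135962 ≈ 0.13 PS.

0.13 metric horsepower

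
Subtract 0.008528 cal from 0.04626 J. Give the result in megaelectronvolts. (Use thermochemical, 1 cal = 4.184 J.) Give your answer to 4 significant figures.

6.603 × 10^10 MeV

0.04626 J = 2.88732 × 10^11 MeV and 0.008528 cal = 2.22704 × 10^11 MeV.
2.88732 × 10^11 − 2.22704 × 10^11 ≈ 6.603 × 10^10 MeV.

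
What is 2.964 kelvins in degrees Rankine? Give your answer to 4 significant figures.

°R = K × 9/5.
Applying the formula gives 5.335 °R.

5.335 degrees Rankine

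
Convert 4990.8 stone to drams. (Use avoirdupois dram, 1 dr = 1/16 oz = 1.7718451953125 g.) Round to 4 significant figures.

1.789 × 10^7 drams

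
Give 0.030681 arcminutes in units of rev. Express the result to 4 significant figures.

1.420e-6 revolutions

1 arcmin = 4.62963e-5 rev.
Then 0.030681 × 4.62963e-5 ≈ 1.420e-6 rev.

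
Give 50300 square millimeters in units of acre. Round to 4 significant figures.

1 mm² = 2.47105 × 10^-10 acre.
Then 50300 × 2.47105 × 10^-10 ≈ 1.243 × 10^-5 acre.

1.243 × 10^-5 acres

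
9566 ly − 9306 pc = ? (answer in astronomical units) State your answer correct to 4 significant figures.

-1.315 × 10^9 au

9566 ly = 6.04964 × 10^8 au and 9306 pc = 1.91950 × 10^9 au.
6.04964 × 10^8 − 1.91950 × 10^9 ≈ -1.315 × 10^9 au.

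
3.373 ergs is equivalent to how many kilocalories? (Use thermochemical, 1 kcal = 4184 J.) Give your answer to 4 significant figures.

1 erg = 2.39006 × 10^-11 kilocalories.
Thus 3.373 × 2.39006 × 10^-11 ≈ 8.062 × 10^-11 kcal.

8.062 × 10^-11 kilocalories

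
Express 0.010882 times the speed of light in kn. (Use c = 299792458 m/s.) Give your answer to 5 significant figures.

6.3415 × 10^6 kn

1 speed of light = 5.82750 × 10^8 kn.
Then 0.010882 × 5.82750 × 10^8 ≈ 6.3415 × 10^6 kn.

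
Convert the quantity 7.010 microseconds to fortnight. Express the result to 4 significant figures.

5.795e-12 fortnights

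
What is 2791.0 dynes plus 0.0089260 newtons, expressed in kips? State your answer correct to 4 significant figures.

8.281e-6 kip

2791.0 dyn = 6.27442e-6 kip and 0.0089260 N = 2.00664e-6 kip.
6.27442e-6 + 2.00664e-6 ≈ 8.281e-6 kip.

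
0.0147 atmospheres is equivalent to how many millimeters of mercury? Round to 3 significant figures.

1 atmosphere = 760.000 mmHg.
So 0.0147 × 760.000 ≈ 11.2 mmHg.

11.2 mmHg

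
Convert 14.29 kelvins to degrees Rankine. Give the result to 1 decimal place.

°R = K × 9/5.
Applying the formula gives 25.7 °R.

25.7 degrees Rankine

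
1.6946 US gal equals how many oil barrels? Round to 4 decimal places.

0.0403 oil barrels

1 US gallon = 0.0238095 bbl.
Thus 1.6946 × 0.0238095 ≈ 0.0403 bbl.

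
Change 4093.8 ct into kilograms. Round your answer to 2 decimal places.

0.82 kilograms

1 ct = 0.000200000 kg.
So 4093.8 × 0.000200000 ≈ 0.82 kg.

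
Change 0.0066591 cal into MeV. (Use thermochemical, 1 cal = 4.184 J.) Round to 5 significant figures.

1.7390 × 10^11 MeV

1 calorie = 2.61145 × 10^13 megaelectronvolts.
Then 0.0066591 × 2.61145 × 10^13 ≈ 1.7390 × 10^11 MeV.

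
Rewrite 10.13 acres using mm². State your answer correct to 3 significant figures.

4.10e+10 mm²

1 acre = 4.04686e+9 mm².
Thus 10.13 × 4.04686e+9 ≈ 4.10e+10 mm².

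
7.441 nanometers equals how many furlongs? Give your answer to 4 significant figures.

3.699 × 10^-11 furlongs

1 nm = 4.97097 × 10^-12 furlongs.
Thus 7.441 × 4.97097 × 10^-12 ≈ 3.699 × 10^-11 furlong.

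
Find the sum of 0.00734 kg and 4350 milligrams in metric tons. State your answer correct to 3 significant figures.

0.00734 kg = 7.34000 × 10^-6 t and 4350 mg = 4.35000 × 10^-6 t.
7.34000 × 10^-6 + 4.35000 × 10^-6 ≈ 1.17 × 10^-5 t.

1.17 × 10^-5 metric tons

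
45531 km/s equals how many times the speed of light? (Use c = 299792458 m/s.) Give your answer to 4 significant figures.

1 kilometer per second = 3.33564 × 10^-6 c.
Thus 45531 × 3.33564 × 10^-6 ≈ 0.1519 c.

0.1519 c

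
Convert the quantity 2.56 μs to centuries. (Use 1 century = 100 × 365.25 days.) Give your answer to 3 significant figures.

8.11 × 10^-16 century

1 μs = 3.16881 × 10^-16 century.
Thus 2.56 × 3.16881 × 10^-16 ≈ 8.11 × 10^-16 century.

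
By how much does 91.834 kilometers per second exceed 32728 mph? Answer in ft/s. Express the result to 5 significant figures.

253290 ft/s

91.834 km/s = 301293 ft/s and 32728 mph = 48001.1 ft/s.
301293 − 48001.1 ≈ 253290 ft/s.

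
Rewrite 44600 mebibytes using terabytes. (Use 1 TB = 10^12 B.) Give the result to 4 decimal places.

0.0468 terabytes

1 MiB = 1.04858e-6 TB.
Then 44600 × 1.04858e-6 ≈ 0.0468 TB.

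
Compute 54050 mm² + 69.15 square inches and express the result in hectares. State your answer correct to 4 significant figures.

9.866 × 10^-6 ha

54050 mm² = 5.40500 × 10^-6 ha and 69.15 in² = 4.46128 × 10^-6 ha.
5.40500 × 10^-6 + 4.46128 × 10^-6 ≈ 9.866 × 10^-6 ha.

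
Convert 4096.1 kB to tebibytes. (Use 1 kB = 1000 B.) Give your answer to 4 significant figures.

3.725e-6 TiB

1 kB = 9.09495e-10 TiB.
4096.1 × 9.09495e-10 ≈ 3.725e-6 TiB.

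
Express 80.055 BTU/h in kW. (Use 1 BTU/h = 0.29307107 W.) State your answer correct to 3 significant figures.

1 BTU per hour = 0.000293071 kW.
80.055 × 0.000293071 ≈ 0.0235 kW.

0.0235 kilowatts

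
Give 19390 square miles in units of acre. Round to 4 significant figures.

1 square mile = 640.000 acre.
19390 × 640.000 ≈ 1.241 × 10^7 acre.

1.241 × 10^7 acres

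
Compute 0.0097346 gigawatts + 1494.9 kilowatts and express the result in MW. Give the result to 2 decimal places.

0.0097346 GW = 9.73460 MW and 1494.9 kW = 1.49490 MW.
9.73460 + 1.49490 ≈ 11.23 MW.

11.23 MW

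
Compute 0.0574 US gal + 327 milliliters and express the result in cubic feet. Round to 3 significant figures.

0.0574 US gal = 0.00767326 ft³ and 327 mL = 0.0115479 ft³.
0.00767326 + 0.0115479 ≈ 0.0192 ft³.

0.0192 ft³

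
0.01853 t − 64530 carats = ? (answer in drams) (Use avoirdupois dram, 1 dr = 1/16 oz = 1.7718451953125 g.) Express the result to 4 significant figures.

0.01853 t = 10458.0 dr and 64530 ct = 7283.93 dr.
10458.0 − 7283.93 ≈ 3174 dr.

3174 dr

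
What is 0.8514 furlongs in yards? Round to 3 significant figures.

1 furlong = 220.000 yd.
So 0.8514 × 220.000 ≈ 187 yd.

187 yards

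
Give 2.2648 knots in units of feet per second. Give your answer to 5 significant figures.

3.8226 ft/s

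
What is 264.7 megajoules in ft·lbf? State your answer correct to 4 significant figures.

1.952 × 10^8 ft·lbf

1 megajoule = 737562 ft·lbf.
So 264.7 × 737562 ≈ 1.952 × 10^8 ft·lbf.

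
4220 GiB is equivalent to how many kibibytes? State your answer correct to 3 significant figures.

4.42 × 10^9 KiB

1 gibibyte = 1048576 KiB.
Then 4220 × 1048576 ≈ 4.42 × 10^9 KiB.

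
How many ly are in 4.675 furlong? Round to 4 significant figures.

1 furlong = 2.12635 × 10^-14 light-years.
Thus 4.675 × 2.12635 × 10^-14 ≈ 9.941 × 10^-14 ly.

9.941 × 10^-14 light-years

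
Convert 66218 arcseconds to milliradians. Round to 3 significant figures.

321 mrad

1 arcsecond = 0.00484814 mrad.
So 66218 × 0.00484814 ≈ 321 mrad.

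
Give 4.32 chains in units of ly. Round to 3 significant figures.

9.19e-15 ly

1 chain = 2.12635e-15 ly.
4.32 × 2.12635e-15 ≈ 9.19e-15 ly.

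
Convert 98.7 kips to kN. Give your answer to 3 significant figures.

1 kip = 4.44822 kN.
Then 98.7 × 4.44822 ≈ 439 kN.

439 kN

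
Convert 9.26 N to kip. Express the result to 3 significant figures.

0.00208 kip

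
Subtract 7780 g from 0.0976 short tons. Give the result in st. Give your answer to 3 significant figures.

12.7 st

0.0976 short ton = 13.9429 st and 7780 g = 1.22514 st.
13.9429 − 1.22514 ≈ 12.7 st.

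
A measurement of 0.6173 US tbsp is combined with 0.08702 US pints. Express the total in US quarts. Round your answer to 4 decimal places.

0.0532 US qt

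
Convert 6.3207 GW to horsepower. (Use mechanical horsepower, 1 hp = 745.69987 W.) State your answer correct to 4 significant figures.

8.476 × 10^6 horsepower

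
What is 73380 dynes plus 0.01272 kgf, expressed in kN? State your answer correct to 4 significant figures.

0.0008585 kilonewtons

73380 dyn = 0.000733800 kN and 0.01272 kgf = 0.000124741 kN.
0.000733800 + 0.000124741 ≈ 0.0008585 kN.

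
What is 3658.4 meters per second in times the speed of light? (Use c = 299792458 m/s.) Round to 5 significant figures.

1.2203e-5 c

1 m/s = 3.33564e-9 c.
Thus 3658.4 × 3.33564e-9 ≈ 1.2203e-5 c.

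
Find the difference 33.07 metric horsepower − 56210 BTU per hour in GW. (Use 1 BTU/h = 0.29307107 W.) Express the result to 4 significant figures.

7.849 × 10^-6 GW

33.07 PS = 2.43229 × 10^-5 GW and 56210 BTU/h = 1.64735 × 10^-5 GW.
2.43229 × 10^-5 − 1.64735 × 10^-5 ≈ 7.849 × 10^-6 GW.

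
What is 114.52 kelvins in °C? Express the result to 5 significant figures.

-158.63 °C

K = °C + 273.15.
Applying the formula gives -158.63 °C.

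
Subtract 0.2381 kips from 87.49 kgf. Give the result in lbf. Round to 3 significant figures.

-45.2 pounds-force

87.49 kgf = 192.882 lbf and 0.2381 kip = 238.100 lbf.
192.882 − 238.100 ≈ -45.2 lbf.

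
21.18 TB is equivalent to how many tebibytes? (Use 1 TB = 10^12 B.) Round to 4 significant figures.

19.26 TiB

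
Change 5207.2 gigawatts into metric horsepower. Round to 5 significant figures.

7.0798e+9 metric horsepower

1 GW = 1.35962e+6 metric horsepower.
5207.2 × 1.35962e+6 ≈ 7.0798e+9 PS.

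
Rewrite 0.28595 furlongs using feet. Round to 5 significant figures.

188.73 ft

1 furlong = 660.000 feet.
Thus 0.28595 × 660.000 ≈ 188.73 ft.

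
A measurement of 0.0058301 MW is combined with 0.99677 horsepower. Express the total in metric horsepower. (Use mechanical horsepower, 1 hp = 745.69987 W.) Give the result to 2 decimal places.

0.0058301 MW = 7.92673 PS and 0.99677 hp = 1.01059 PS.
7.92673 + 1.01059 ≈ 8.94 PS.

8.94 PS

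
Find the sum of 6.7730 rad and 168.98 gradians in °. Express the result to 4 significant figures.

540.1 °

6.7730 rad = 388.064 ° and 168.98 grad = 152.082 °.
388.064 + 152.082 ≈ 540.1 °.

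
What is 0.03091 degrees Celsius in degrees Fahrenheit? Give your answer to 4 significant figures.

32.06 °F

°F = °C × 9/5 + 32.
Applying the formula gives 32.06 °F.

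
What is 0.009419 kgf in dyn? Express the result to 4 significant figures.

9237 dynes

1 kgf = 980665 dyn.
Then 0.009419 × 980665 ≈ 9237 dyn.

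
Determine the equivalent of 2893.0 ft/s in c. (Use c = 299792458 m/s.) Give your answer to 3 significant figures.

1 foot per second = 1.01670e-9 c.
So 2893.0 × 1.01670e-9 ≈ 2.94e-6 c.

2.94e-6 c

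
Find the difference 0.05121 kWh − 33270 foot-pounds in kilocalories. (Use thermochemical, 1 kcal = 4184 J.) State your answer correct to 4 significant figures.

0.05121 kWh = 44.0621 kcal and 33270 ft·lbf = 10.7811 kcal.
44.0621 − 10.7811 ≈ 33.28 kcal.

33.28 kilocalories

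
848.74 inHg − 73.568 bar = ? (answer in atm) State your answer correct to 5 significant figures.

-44.240 atmospheres

848.74 inHg = 28.3658 atm and 73.568 bar = 72.6060 atm.
28.3658 − 72.6060 ≈ -44.240 atm.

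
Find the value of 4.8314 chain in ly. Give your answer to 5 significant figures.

1 chain = 2.12635e-15 ly.
4.8314 × 2.12635e-15 ≈ 1.0273e-14 ly.

1.0273e-14 ly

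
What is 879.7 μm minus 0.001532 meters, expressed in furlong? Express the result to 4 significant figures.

879.7 μm = 4.37296e-6 furlong and 0.001532 m = 7.61553e-6 furlong.
4.37296e-6 − 7.61553e-6 ≈ -3.243e-6 furlong.

-3.243e-6 furlong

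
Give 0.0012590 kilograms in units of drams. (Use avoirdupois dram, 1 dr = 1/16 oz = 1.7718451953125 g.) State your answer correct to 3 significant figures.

1 kg = 564.383 dr.
Thus 0.0012590 × 564.383 ≈ 0.711 dr.

0.711 drams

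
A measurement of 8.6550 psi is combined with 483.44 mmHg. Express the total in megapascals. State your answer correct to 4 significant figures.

0.1241 megapascals

8.6550 psi = 0.0596741 MPa and 483.44 mmHg = 0.0644534 MPa.
0.0596741 + 0.0644534 ≈ 0.1241 MPa.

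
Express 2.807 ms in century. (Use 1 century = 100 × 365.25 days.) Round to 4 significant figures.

8.895e-13 century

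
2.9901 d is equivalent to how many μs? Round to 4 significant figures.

2.583 × 10^11 μs

1 d = 8.64000 × 10^10 μs.
So 2.9901 × 8.64000 × 10^10 ≈ 2.583 × 10^11 μs.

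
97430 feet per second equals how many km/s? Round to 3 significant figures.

1 foot per second = 0.000304800 kilometers per second.
Thus 97430 × 0.000304800 ≈ 29.7 km/s.

29.7 km/s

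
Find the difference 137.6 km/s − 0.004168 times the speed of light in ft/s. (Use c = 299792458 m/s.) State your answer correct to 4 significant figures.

-3.648 × 10^6 feet per second

137.6 km/s = 451444 ft/s and 0.004168 c = 4.09952 × 10^6 ft/s.
451444 − 4.09952 × 10^6 ≈ -3.648 × 10^6 ft/s.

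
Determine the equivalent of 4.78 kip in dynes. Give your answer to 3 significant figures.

1 kip = 4.44822e+8 dyn.
4.78 × 4.44822e+8 ≈ 2.13e+9 dyn.

2.13e+9 dyn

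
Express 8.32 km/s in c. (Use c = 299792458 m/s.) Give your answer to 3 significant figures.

1 km/s = 3.33564e-6 c.
8.32 × 3.33564e-6 ≈ 2.78e-5 c.

2.78e-5 times the speed of light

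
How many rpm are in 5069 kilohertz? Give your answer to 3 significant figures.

1 kilohertz = 60000.0 rpm.
Then 5069 × 60000.0 ≈ 3.04 × 10^8 rpm.

3.04 × 10^8 rpm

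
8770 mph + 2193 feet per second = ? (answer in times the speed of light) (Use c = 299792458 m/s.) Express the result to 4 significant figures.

1.531 × 10^-5 times the speed of light

8770 mph = 1.30775 × 10^-5 c and 2193 ft/s = 2.22963 × 10^-6 c.
1.30775 × 10^-5 + 2.22963 × 10^-6 ≈ 1.531 × 10^-5 c.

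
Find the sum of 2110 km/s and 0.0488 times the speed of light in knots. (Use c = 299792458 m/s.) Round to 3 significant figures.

2110 km/s = 4.10151 × 10^6 kn and 0.0488 c = 2.84382 × 10^7 kn.
4.10151 × 10^6 + 2.84382 × 10^7 ≈ 3.25 × 10^7 kn.

3.25 × 10^7 kn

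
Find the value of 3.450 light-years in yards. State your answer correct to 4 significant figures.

3.570 × 10^16 yd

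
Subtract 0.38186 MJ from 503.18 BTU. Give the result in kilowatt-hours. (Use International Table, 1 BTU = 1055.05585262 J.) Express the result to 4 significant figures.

0.04140 kWh

503.18 BTU = 0.147468 kWh and 0.38186 MJ = 0.106072 kWh.
0.147468 − 0.106072 ≈ 0.04140 kWh.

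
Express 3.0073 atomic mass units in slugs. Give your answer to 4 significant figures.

1 atomic mass unit = 1.13783 × 10^-28 slugs.
Then 3.0073 × 1.13783 × 10^-28 ≈ 3.422 × 10^-28 slug.

3.422 × 10^-28 slugs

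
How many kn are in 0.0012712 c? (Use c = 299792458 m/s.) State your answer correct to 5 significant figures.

1 speed of light = 5.82750e+8 knots.
So 0.0012712 × 5.82750e+8 ≈ 740790 kn.

740790 kn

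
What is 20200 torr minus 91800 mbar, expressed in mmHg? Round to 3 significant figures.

-48700 millimeters of mercury

20200 torr = 20200.0 mmHg and 91800 mbar = 68855.7 mmHg.
20200.0 − 68855.7 ≈ -48700 mmHg.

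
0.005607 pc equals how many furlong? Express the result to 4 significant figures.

8.600 × 10^11 furlong

1 parsec = 1.53388 × 10^14 furlongs.
0.005607 × 1.53388 × 10^14 ≈ 8.600 × 10^11 furlong.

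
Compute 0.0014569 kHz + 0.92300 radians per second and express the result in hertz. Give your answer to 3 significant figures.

1.60 Hz

0.0014569 kHz = 1.45690 Hz and 0.92300 rad/s = 0.146900 Hz.
1.45690 + 0.146900 ≈ 1.60 Hz.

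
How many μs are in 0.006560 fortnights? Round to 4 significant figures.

7.935e+9 microseconds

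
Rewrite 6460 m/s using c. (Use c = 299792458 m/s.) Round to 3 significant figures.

1 m/s = 3.33564e-9 times the speed of light.
Then 6460 × 3.33564e-9 ≈ 2.15e-5 c.

2.15e-5 c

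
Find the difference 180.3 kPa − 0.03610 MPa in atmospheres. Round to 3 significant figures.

180.3 kPa = 1.77942 atm and 0.03610 MPa = 0.356279 atm.
1.77942 − 0.356279 ≈ 1.42 atm.

1.42 atmospheres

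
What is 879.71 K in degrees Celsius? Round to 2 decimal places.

K = °C + 273.15.
Applying the formula gives 606.56 °C.

606.56 °C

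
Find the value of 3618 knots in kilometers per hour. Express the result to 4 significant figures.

1 knot = 1.85200 km/h.
Thus 3618 × 1.85200 ≈ 6701 km/h.

6701 km/h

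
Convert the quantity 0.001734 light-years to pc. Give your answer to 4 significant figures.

0.0005316 pc

1 ly = 0.306601 pc.
Thus 0.001734 × 0.306601 ≈ 0.0005316 pc.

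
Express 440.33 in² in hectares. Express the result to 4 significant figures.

2.841 × 10^-5 hectares

1 square inch = 6.45160 × 10^-8 hectares.
Thus 440.33 × 6.45160 × 10^-8 ≈ 2.841 × 10^-5 ha.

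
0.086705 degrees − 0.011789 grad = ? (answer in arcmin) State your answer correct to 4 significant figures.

4.566 arcmin

0.086705 ° = 5.20230 arcmin and 0.011789 grad = 0.636606 arcmin.
5.20230 − 0.636606 ≈ 4.566 arcmin.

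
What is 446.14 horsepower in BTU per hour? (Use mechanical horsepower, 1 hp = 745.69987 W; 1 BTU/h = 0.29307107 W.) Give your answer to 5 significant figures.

1 hp = 2544.43 BTU per hour.
Then 446.14 × 2544.43 ≈ 1.1352 × 10^6 BTU/h.

1.1352 × 10^6 BTU per hour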